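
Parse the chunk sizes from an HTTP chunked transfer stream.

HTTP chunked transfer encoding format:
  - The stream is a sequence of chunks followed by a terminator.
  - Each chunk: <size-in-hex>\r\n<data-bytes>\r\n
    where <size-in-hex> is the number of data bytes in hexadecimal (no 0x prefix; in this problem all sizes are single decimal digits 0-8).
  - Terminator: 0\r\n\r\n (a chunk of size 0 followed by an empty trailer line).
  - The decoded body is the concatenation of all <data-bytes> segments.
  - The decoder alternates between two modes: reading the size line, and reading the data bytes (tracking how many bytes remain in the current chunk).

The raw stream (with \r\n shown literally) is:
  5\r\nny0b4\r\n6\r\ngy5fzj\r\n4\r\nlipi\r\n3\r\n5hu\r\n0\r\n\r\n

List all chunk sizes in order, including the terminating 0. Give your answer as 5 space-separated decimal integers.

Answer: 5 6 4 3 0

Derivation:
Chunk 1: stream[0..1]='5' size=0x5=5, data at stream[3..8]='ny0b4' -> body[0..5], body so far='ny0b4'
Chunk 2: stream[10..11]='6' size=0x6=6, data at stream[13..19]='gy5fzj' -> body[5..11], body so far='ny0b4gy5fzj'
Chunk 3: stream[21..22]='4' size=0x4=4, data at stream[24..28]='lipi' -> body[11..15], body so far='ny0b4gy5fzjlipi'
Chunk 4: stream[30..31]='3' size=0x3=3, data at stream[33..36]='5hu' -> body[15..18], body so far='ny0b4gy5fzjlipi5hu'
Chunk 5: stream[38..39]='0' size=0 (terminator). Final body='ny0b4gy5fzjlipi5hu' (18 bytes)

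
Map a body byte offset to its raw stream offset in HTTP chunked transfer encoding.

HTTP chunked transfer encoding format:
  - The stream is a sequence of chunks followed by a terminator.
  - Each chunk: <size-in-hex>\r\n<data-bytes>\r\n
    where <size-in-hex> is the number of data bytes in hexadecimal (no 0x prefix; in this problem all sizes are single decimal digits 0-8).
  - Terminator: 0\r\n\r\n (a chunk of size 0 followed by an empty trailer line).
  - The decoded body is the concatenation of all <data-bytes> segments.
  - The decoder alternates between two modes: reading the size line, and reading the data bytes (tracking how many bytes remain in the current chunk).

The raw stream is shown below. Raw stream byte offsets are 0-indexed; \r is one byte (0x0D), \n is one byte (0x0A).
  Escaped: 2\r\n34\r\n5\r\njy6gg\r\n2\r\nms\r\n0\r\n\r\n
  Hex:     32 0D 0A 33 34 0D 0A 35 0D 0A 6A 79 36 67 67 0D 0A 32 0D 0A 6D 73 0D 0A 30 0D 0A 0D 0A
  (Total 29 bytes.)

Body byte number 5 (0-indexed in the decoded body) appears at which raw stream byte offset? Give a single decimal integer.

Chunk 1: stream[0..1]='2' size=0x2=2, data at stream[3..5]='34' -> body[0..2], body so far='34'
Chunk 2: stream[7..8]='5' size=0x5=5, data at stream[10..15]='jy6gg' -> body[2..7], body so far='34jy6gg'
Chunk 3: stream[17..18]='2' size=0x2=2, data at stream[20..22]='ms' -> body[7..9], body so far='34jy6ggms'
Chunk 4: stream[24..25]='0' size=0 (terminator). Final body='34jy6ggms' (9 bytes)
Body byte 5 at stream offset 13

Answer: 13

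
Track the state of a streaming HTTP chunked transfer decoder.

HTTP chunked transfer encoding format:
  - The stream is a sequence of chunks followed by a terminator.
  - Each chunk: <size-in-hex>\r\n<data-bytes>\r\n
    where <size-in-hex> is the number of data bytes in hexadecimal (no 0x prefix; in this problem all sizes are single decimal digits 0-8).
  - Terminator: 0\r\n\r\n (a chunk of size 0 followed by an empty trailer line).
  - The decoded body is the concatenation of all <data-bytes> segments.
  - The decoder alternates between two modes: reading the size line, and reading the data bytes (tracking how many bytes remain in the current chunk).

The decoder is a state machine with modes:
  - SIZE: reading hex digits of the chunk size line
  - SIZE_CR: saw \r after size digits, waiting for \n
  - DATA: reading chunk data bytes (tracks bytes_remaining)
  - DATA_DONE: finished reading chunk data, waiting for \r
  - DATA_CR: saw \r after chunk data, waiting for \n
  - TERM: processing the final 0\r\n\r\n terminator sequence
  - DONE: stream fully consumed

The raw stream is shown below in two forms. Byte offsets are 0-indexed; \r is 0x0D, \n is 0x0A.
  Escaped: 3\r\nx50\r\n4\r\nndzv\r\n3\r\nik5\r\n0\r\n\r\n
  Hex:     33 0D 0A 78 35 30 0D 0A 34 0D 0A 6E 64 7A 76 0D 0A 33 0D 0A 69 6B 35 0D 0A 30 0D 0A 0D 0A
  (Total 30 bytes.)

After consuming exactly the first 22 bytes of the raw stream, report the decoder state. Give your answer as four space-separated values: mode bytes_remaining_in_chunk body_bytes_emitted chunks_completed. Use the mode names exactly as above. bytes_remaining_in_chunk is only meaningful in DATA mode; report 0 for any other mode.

Answer: DATA 1 9 2

Derivation:
Byte 0 = '3': mode=SIZE remaining=0 emitted=0 chunks_done=0
Byte 1 = 0x0D: mode=SIZE_CR remaining=0 emitted=0 chunks_done=0
Byte 2 = 0x0A: mode=DATA remaining=3 emitted=0 chunks_done=0
Byte 3 = 'x': mode=DATA remaining=2 emitted=1 chunks_done=0
Byte 4 = '5': mode=DATA remaining=1 emitted=2 chunks_done=0
Byte 5 = '0': mode=DATA_DONE remaining=0 emitted=3 chunks_done=0
Byte 6 = 0x0D: mode=DATA_CR remaining=0 emitted=3 chunks_done=0
Byte 7 = 0x0A: mode=SIZE remaining=0 emitted=3 chunks_done=1
Byte 8 = '4': mode=SIZE remaining=0 emitted=3 chunks_done=1
Byte 9 = 0x0D: mode=SIZE_CR remaining=0 emitted=3 chunks_done=1
Byte 10 = 0x0A: mode=DATA remaining=4 emitted=3 chunks_done=1
Byte 11 = 'n': mode=DATA remaining=3 emitted=4 chunks_done=1
Byte 12 = 'd': mode=DATA remaining=2 emitted=5 chunks_done=1
Byte 13 = 'z': mode=DATA remaining=1 emitted=6 chunks_done=1
Byte 14 = 'v': mode=DATA_DONE remaining=0 emitted=7 chunks_done=1
Byte 15 = 0x0D: mode=DATA_CR remaining=0 emitted=7 chunks_done=1
Byte 16 = 0x0A: mode=SIZE remaining=0 emitted=7 chunks_done=2
Byte 17 = '3': mode=SIZE remaining=0 emitted=7 chunks_done=2
Byte 18 = 0x0D: mode=SIZE_CR remaining=0 emitted=7 chunks_done=2
Byte 19 = 0x0A: mode=DATA remaining=3 emitted=7 chunks_done=2
Byte 20 = 'i': mode=DATA remaining=2 emitted=8 chunks_done=2
Byte 21 = 'k': mode=DATA remaining=1 emitted=9 chunks_done=2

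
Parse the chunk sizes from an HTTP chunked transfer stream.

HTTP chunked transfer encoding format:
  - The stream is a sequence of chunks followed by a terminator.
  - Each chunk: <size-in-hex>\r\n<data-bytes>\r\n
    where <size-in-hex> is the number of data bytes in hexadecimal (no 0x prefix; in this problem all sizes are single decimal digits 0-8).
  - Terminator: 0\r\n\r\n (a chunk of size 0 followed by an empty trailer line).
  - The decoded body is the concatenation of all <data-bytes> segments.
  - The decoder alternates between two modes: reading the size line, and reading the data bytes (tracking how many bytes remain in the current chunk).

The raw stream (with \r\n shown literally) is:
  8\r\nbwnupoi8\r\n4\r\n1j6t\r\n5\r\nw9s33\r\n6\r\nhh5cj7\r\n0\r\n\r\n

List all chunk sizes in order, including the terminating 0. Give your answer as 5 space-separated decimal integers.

Answer: 8 4 5 6 0

Derivation:
Chunk 1: stream[0..1]='8' size=0x8=8, data at stream[3..11]='bwnupoi8' -> body[0..8], body so far='bwnupoi8'
Chunk 2: stream[13..14]='4' size=0x4=4, data at stream[16..20]='1j6t' -> body[8..12], body so far='bwnupoi81j6t'
Chunk 3: stream[22..23]='5' size=0x5=5, data at stream[25..30]='w9s33' -> body[12..17], body so far='bwnupoi81j6tw9s33'
Chunk 4: stream[32..33]='6' size=0x6=6, data at stream[35..41]='hh5cj7' -> body[17..23], body so far='bwnupoi81j6tw9s33hh5cj7'
Chunk 5: stream[43..44]='0' size=0 (terminator). Final body='bwnupoi81j6tw9s33hh5cj7' (23 bytes)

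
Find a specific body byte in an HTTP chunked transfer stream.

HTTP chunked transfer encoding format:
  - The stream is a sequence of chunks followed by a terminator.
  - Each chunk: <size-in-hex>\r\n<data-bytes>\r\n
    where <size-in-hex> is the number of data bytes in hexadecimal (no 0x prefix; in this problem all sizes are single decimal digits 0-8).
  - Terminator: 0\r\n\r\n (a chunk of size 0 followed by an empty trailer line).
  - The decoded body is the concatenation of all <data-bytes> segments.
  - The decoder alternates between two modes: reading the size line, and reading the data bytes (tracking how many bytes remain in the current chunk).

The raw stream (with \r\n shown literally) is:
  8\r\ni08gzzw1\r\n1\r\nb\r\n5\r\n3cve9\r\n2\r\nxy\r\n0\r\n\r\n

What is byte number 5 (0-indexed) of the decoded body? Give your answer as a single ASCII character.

Chunk 1: stream[0..1]='8' size=0x8=8, data at stream[3..11]='i08gzzw1' -> body[0..8], body so far='i08gzzw1'
Chunk 2: stream[13..14]='1' size=0x1=1, data at stream[16..17]='b' -> body[8..9], body so far='i08gzzw1b'
Chunk 3: stream[19..20]='5' size=0x5=5, data at stream[22..27]='3cve9' -> body[9..14], body so far='i08gzzw1b3cve9'
Chunk 4: stream[29..30]='2' size=0x2=2, data at stream[32..34]='xy' -> body[14..16], body so far='i08gzzw1b3cve9xy'
Chunk 5: stream[36..37]='0' size=0 (terminator). Final body='i08gzzw1b3cve9xy' (16 bytes)
Body byte 5 = 'z'

Answer: z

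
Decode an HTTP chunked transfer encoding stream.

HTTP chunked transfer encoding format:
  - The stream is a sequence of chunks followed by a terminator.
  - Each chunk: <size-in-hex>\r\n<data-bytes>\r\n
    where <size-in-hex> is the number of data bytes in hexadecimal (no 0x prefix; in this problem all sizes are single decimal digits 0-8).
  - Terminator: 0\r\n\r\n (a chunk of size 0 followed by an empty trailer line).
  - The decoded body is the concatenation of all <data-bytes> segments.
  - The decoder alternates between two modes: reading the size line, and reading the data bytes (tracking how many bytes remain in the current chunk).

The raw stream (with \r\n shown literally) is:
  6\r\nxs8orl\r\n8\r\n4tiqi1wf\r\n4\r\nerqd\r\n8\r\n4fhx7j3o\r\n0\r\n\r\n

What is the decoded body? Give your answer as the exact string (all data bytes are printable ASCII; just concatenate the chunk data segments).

Answer: xs8orl4tiqi1wferqd4fhx7j3o

Derivation:
Chunk 1: stream[0..1]='6' size=0x6=6, data at stream[3..9]='xs8orl' -> body[0..6], body so far='xs8orl'
Chunk 2: stream[11..12]='8' size=0x8=8, data at stream[14..22]='4tiqi1wf' -> body[6..14], body so far='xs8orl4tiqi1wf'
Chunk 3: stream[24..25]='4' size=0x4=4, data at stream[27..31]='erqd' -> body[14..18], body so far='xs8orl4tiqi1wferqd'
Chunk 4: stream[33..34]='8' size=0x8=8, data at stream[36..44]='4fhx7j3o' -> body[18..26], body so far='xs8orl4tiqi1wferqd4fhx7j3o'
Chunk 5: stream[46..47]='0' size=0 (terminator). Final body='xs8orl4tiqi1wferqd4fhx7j3o' (26 bytes)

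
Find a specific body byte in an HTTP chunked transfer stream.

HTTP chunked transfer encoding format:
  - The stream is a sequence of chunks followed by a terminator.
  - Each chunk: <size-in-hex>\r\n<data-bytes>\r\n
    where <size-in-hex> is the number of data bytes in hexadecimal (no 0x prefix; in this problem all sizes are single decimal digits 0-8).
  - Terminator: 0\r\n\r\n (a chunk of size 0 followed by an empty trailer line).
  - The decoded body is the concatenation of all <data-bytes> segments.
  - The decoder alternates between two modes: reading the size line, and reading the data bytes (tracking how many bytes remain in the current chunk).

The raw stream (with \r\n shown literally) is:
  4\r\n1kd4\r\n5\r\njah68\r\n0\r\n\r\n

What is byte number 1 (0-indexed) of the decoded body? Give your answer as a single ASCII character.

Answer: k

Derivation:
Chunk 1: stream[0..1]='4' size=0x4=4, data at stream[3..7]='1kd4' -> body[0..4], body so far='1kd4'
Chunk 2: stream[9..10]='5' size=0x5=5, data at stream[12..17]='jah68' -> body[4..9], body so far='1kd4jah68'
Chunk 3: stream[19..20]='0' size=0 (terminator). Final body='1kd4jah68' (9 bytes)
Body byte 1 = 'k'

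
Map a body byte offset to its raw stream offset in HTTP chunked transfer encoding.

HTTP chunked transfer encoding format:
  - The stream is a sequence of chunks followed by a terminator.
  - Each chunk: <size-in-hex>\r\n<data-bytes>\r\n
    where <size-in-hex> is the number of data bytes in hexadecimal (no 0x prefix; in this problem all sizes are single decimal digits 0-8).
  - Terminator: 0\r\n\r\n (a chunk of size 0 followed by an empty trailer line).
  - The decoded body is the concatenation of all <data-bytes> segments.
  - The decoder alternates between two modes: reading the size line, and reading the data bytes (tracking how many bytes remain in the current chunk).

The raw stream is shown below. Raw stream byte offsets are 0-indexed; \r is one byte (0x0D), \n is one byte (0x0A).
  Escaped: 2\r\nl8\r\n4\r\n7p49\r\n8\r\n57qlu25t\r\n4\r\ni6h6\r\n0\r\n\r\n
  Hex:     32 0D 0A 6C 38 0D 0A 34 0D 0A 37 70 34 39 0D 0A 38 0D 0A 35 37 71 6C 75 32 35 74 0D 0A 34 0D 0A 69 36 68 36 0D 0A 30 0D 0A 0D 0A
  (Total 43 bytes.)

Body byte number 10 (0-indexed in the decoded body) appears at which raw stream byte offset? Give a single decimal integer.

Chunk 1: stream[0..1]='2' size=0x2=2, data at stream[3..5]='l8' -> body[0..2], body so far='l8'
Chunk 2: stream[7..8]='4' size=0x4=4, data at stream[10..14]='7p49' -> body[2..6], body so far='l87p49'
Chunk 3: stream[16..17]='8' size=0x8=8, data at stream[19..27]='57qlu25t' -> body[6..14], body so far='l87p4957qlu25t'
Chunk 4: stream[29..30]='4' size=0x4=4, data at stream[32..36]='i6h6' -> body[14..18], body so far='l87p4957qlu25ti6h6'
Chunk 5: stream[38..39]='0' size=0 (terminator). Final body='l87p4957qlu25ti6h6' (18 bytes)
Body byte 10 at stream offset 23

Answer: 23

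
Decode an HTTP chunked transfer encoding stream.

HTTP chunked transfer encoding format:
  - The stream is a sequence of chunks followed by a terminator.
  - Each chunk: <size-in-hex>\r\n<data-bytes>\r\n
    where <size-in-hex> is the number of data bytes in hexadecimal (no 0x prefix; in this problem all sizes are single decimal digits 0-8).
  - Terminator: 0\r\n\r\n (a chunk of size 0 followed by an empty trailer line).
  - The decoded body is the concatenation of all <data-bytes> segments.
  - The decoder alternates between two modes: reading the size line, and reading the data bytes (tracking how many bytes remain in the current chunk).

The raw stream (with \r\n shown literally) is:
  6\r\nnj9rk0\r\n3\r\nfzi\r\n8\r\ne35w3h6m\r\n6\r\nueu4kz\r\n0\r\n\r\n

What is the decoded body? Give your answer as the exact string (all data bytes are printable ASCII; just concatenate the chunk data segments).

Chunk 1: stream[0..1]='6' size=0x6=6, data at stream[3..9]='nj9rk0' -> body[0..6], body so far='nj9rk0'
Chunk 2: stream[11..12]='3' size=0x3=3, data at stream[14..17]='fzi' -> body[6..9], body so far='nj9rk0fzi'
Chunk 3: stream[19..20]='8' size=0x8=8, data at stream[22..30]='e35w3h6m' -> body[9..17], body so far='nj9rk0fzie35w3h6m'
Chunk 4: stream[32..33]='6' size=0x6=6, data at stream[35..41]='ueu4kz' -> body[17..23], body so far='nj9rk0fzie35w3h6mueu4kz'
Chunk 5: stream[43..44]='0' size=0 (terminator). Final body='nj9rk0fzie35w3h6mueu4kz' (23 bytes)

Answer: nj9rk0fzie35w3h6mueu4kz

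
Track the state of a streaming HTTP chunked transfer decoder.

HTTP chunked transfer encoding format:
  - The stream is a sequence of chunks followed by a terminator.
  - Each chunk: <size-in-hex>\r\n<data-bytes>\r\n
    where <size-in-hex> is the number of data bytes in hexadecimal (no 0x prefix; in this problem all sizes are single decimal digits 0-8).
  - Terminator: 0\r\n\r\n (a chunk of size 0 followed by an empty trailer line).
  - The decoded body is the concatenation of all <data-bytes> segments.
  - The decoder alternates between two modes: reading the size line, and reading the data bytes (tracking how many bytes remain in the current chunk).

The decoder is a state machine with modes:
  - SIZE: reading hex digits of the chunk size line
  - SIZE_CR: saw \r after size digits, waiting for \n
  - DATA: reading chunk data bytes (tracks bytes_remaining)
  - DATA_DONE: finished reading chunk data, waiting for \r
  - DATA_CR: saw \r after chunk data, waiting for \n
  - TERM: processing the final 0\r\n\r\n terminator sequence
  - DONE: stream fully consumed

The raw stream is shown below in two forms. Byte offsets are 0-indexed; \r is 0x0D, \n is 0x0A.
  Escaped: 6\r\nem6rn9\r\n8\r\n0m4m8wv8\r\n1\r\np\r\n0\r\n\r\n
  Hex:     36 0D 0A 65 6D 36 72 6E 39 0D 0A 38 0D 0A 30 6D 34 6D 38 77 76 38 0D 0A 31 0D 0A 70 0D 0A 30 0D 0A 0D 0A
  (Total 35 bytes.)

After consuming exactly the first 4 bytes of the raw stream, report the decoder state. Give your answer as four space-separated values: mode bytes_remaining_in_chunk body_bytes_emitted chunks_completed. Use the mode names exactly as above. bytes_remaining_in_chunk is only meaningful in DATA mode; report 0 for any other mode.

Answer: DATA 5 1 0

Derivation:
Byte 0 = '6': mode=SIZE remaining=0 emitted=0 chunks_done=0
Byte 1 = 0x0D: mode=SIZE_CR remaining=0 emitted=0 chunks_done=0
Byte 2 = 0x0A: mode=DATA remaining=6 emitted=0 chunks_done=0
Byte 3 = 'e': mode=DATA remaining=5 emitted=1 chunks_done=0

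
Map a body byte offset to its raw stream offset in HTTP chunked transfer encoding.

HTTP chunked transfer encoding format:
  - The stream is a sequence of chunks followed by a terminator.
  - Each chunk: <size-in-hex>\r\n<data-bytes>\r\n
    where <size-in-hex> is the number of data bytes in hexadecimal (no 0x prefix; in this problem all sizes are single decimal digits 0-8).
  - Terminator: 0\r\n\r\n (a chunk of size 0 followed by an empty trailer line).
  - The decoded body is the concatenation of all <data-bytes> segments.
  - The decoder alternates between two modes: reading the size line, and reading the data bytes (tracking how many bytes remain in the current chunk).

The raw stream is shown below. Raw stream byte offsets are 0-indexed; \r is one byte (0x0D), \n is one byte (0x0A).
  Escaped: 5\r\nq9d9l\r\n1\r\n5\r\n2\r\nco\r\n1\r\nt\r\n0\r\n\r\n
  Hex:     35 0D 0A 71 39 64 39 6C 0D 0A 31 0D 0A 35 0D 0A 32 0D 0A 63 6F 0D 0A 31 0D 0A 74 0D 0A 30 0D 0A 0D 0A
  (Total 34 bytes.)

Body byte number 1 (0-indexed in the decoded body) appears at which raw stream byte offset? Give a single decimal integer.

Chunk 1: stream[0..1]='5' size=0x5=5, data at stream[3..8]='q9d9l' -> body[0..5], body so far='q9d9l'
Chunk 2: stream[10..11]='1' size=0x1=1, data at stream[13..14]='5' -> body[5..6], body so far='q9d9l5'
Chunk 3: stream[16..17]='2' size=0x2=2, data at stream[19..21]='co' -> body[6..8], body so far='q9d9l5co'
Chunk 4: stream[23..24]='1' size=0x1=1, data at stream[26..27]='t' -> body[8..9], body so far='q9d9l5cot'
Chunk 5: stream[29..30]='0' size=0 (terminator). Final body='q9d9l5cot' (9 bytes)
Body byte 1 at stream offset 4

Answer: 4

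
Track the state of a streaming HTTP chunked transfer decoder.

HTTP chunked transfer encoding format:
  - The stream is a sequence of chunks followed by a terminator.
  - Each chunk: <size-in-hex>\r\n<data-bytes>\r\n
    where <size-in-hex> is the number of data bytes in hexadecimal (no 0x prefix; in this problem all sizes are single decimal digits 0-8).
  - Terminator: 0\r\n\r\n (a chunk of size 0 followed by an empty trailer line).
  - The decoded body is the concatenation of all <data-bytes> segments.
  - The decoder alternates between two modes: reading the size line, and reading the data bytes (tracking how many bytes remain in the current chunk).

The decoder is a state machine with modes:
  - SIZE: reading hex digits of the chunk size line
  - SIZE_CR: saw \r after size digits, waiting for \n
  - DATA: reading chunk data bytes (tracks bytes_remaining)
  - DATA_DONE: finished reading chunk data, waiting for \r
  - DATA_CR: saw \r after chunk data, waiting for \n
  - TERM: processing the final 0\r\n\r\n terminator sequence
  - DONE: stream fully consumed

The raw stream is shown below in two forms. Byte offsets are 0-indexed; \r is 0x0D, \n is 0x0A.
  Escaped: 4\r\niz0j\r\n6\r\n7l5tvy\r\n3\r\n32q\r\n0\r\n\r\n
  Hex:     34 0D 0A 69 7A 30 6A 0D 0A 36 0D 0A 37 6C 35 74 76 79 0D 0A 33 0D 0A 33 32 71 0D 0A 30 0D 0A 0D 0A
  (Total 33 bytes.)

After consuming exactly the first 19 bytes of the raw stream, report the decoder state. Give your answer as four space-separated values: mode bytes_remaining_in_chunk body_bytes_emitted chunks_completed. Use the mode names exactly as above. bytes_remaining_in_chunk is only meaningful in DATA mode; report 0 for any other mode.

Answer: DATA_CR 0 10 1

Derivation:
Byte 0 = '4': mode=SIZE remaining=0 emitted=0 chunks_done=0
Byte 1 = 0x0D: mode=SIZE_CR remaining=0 emitted=0 chunks_done=0
Byte 2 = 0x0A: mode=DATA remaining=4 emitted=0 chunks_done=0
Byte 3 = 'i': mode=DATA remaining=3 emitted=1 chunks_done=0
Byte 4 = 'z': mode=DATA remaining=2 emitted=2 chunks_done=0
Byte 5 = '0': mode=DATA remaining=1 emitted=3 chunks_done=0
Byte 6 = 'j': mode=DATA_DONE remaining=0 emitted=4 chunks_done=0
Byte 7 = 0x0D: mode=DATA_CR remaining=0 emitted=4 chunks_done=0
Byte 8 = 0x0A: mode=SIZE remaining=0 emitted=4 chunks_done=1
Byte 9 = '6': mode=SIZE remaining=0 emitted=4 chunks_done=1
Byte 10 = 0x0D: mode=SIZE_CR remaining=0 emitted=4 chunks_done=1
Byte 11 = 0x0A: mode=DATA remaining=6 emitted=4 chunks_done=1
Byte 12 = '7': mode=DATA remaining=5 emitted=5 chunks_done=1
Byte 13 = 'l': mode=DATA remaining=4 emitted=6 chunks_done=1
Byte 14 = '5': mode=DATA remaining=3 emitted=7 chunks_done=1
Byte 15 = 't': mode=DATA remaining=2 emitted=8 chunks_done=1
Byte 16 = 'v': mode=DATA remaining=1 emitted=9 chunks_done=1
Byte 17 = 'y': mode=DATA_DONE remaining=0 emitted=10 chunks_done=1
Byte 18 = 0x0D: mode=DATA_CR remaining=0 emitted=10 chunks_done=1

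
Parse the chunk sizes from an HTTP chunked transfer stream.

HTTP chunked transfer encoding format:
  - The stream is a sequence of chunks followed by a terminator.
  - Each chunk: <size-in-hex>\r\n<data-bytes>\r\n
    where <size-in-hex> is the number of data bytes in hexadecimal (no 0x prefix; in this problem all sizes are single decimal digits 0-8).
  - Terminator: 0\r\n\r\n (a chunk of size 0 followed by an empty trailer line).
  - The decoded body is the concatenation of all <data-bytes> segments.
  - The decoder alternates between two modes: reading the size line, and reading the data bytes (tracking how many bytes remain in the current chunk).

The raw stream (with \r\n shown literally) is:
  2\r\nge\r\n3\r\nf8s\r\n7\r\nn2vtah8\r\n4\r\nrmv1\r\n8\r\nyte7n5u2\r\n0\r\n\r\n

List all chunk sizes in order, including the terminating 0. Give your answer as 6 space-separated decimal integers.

Answer: 2 3 7 4 8 0

Derivation:
Chunk 1: stream[0..1]='2' size=0x2=2, data at stream[3..5]='ge' -> body[0..2], body so far='ge'
Chunk 2: stream[7..8]='3' size=0x3=3, data at stream[10..13]='f8s' -> body[2..5], body so far='gef8s'
Chunk 3: stream[15..16]='7' size=0x7=7, data at stream[18..25]='n2vtah8' -> body[5..12], body so far='gef8sn2vtah8'
Chunk 4: stream[27..28]='4' size=0x4=4, data at stream[30..34]='rmv1' -> body[12..16], body so far='gef8sn2vtah8rmv1'
Chunk 5: stream[36..37]='8' size=0x8=8, data at stream[39..47]='yte7n5u2' -> body[16..24], body so far='gef8sn2vtah8rmv1yte7n5u2'
Chunk 6: stream[49..50]='0' size=0 (terminator). Final body='gef8sn2vtah8rmv1yte7n5u2' (24 bytes)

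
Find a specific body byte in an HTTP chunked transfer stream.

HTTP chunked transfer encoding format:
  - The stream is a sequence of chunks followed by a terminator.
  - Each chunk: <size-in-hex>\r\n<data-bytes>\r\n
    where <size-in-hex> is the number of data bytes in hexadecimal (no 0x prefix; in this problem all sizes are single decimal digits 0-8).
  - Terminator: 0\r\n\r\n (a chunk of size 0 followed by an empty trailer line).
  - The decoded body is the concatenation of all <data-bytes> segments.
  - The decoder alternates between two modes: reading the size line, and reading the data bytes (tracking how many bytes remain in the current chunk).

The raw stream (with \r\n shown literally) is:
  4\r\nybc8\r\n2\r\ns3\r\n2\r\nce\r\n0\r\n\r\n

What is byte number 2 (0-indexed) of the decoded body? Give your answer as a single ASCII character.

Chunk 1: stream[0..1]='4' size=0x4=4, data at stream[3..7]='ybc8' -> body[0..4], body so far='ybc8'
Chunk 2: stream[9..10]='2' size=0x2=2, data at stream[12..14]='s3' -> body[4..6], body so far='ybc8s3'
Chunk 3: stream[16..17]='2' size=0x2=2, data at stream[19..21]='ce' -> body[6..8], body so far='ybc8s3ce'
Chunk 4: stream[23..24]='0' size=0 (terminator). Final body='ybc8s3ce' (8 bytes)
Body byte 2 = 'c'

Answer: c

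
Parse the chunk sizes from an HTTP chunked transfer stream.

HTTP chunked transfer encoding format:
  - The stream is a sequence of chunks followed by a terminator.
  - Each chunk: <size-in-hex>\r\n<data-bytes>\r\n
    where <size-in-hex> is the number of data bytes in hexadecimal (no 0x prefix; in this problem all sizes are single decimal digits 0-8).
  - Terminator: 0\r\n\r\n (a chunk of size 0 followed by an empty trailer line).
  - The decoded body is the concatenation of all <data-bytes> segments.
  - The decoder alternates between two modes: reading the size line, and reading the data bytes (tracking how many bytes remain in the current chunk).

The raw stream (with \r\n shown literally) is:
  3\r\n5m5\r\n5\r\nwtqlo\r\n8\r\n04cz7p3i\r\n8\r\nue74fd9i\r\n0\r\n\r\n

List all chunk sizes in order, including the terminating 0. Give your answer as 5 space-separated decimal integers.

Chunk 1: stream[0..1]='3' size=0x3=3, data at stream[3..6]='5m5' -> body[0..3], body so far='5m5'
Chunk 2: stream[8..9]='5' size=0x5=5, data at stream[11..16]='wtqlo' -> body[3..8], body so far='5m5wtqlo'
Chunk 3: stream[18..19]='8' size=0x8=8, data at stream[21..29]='04cz7p3i' -> body[8..16], body so far='5m5wtqlo04cz7p3i'
Chunk 4: stream[31..32]='8' size=0x8=8, data at stream[34..42]='ue74fd9i' -> body[16..24], body so far='5m5wtqlo04cz7p3iue74fd9i'
Chunk 5: stream[44..45]='0' size=0 (terminator). Final body='5m5wtqlo04cz7p3iue74fd9i' (24 bytes)

Answer: 3 5 8 8 0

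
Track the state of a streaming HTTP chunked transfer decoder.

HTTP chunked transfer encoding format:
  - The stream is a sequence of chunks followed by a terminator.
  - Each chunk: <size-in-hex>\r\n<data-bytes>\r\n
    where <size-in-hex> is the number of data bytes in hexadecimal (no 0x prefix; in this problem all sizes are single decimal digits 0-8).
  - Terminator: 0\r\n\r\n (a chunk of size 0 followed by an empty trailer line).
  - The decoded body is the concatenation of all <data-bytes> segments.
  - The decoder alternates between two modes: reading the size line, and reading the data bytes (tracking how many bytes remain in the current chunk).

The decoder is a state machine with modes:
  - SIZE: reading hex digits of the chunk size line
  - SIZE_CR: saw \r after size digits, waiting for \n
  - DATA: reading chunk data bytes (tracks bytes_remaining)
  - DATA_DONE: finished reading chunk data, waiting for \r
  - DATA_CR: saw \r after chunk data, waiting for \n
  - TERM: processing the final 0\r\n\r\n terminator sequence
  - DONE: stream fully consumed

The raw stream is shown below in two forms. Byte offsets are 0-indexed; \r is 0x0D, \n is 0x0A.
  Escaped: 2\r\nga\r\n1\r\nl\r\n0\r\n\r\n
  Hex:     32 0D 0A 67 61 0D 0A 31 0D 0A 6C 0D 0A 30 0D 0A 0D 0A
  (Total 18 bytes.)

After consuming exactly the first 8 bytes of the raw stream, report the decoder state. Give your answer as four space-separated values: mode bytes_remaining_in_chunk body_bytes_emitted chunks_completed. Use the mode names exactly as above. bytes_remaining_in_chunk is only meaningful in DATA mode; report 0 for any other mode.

Answer: SIZE 0 2 1

Derivation:
Byte 0 = '2': mode=SIZE remaining=0 emitted=0 chunks_done=0
Byte 1 = 0x0D: mode=SIZE_CR remaining=0 emitted=0 chunks_done=0
Byte 2 = 0x0A: mode=DATA remaining=2 emitted=0 chunks_done=0
Byte 3 = 'g': mode=DATA remaining=1 emitted=1 chunks_done=0
Byte 4 = 'a': mode=DATA_DONE remaining=0 emitted=2 chunks_done=0
Byte 5 = 0x0D: mode=DATA_CR remaining=0 emitted=2 chunks_done=0
Byte 6 = 0x0A: mode=SIZE remaining=0 emitted=2 chunks_done=1
Byte 7 = '1': mode=SIZE remaining=0 emitted=2 chunks_done=1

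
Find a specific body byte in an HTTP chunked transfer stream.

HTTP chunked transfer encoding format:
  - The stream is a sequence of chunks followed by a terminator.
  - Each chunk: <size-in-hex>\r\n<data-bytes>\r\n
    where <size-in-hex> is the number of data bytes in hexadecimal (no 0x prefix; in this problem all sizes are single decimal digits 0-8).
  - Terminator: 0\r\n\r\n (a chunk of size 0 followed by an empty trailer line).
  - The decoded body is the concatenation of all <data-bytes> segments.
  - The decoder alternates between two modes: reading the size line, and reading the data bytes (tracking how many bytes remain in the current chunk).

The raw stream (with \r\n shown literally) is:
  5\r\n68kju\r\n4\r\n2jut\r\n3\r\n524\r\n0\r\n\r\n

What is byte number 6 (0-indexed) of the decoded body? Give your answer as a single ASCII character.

Chunk 1: stream[0..1]='5' size=0x5=5, data at stream[3..8]='68kju' -> body[0..5], body so far='68kju'
Chunk 2: stream[10..11]='4' size=0x4=4, data at stream[13..17]='2jut' -> body[5..9], body so far='68kju2jut'
Chunk 3: stream[19..20]='3' size=0x3=3, data at stream[22..25]='524' -> body[9..12], body so far='68kju2jut524'
Chunk 4: stream[27..28]='0' size=0 (terminator). Final body='68kju2jut524' (12 bytes)
Body byte 6 = 'j'

Answer: j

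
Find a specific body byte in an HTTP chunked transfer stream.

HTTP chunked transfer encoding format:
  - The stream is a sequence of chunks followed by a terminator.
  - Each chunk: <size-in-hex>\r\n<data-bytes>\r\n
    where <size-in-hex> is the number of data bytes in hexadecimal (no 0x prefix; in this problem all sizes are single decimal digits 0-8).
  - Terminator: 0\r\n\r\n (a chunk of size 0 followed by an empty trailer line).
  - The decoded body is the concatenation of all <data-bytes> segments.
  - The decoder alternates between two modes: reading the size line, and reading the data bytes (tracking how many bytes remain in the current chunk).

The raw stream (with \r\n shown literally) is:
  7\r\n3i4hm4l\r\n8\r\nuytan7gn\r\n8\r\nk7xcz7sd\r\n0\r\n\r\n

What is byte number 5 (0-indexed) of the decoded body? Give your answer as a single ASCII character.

Answer: 4

Derivation:
Chunk 1: stream[0..1]='7' size=0x7=7, data at stream[3..10]='3i4hm4l' -> body[0..7], body so far='3i4hm4l'
Chunk 2: stream[12..13]='8' size=0x8=8, data at stream[15..23]='uytan7gn' -> body[7..15], body so far='3i4hm4luytan7gn'
Chunk 3: stream[25..26]='8' size=0x8=8, data at stream[28..36]='k7xcz7sd' -> body[15..23], body so far='3i4hm4luytan7gnk7xcz7sd'
Chunk 4: stream[38..39]='0' size=0 (terminator). Final body='3i4hm4luytan7gnk7xcz7sd' (23 bytes)
Body byte 5 = '4'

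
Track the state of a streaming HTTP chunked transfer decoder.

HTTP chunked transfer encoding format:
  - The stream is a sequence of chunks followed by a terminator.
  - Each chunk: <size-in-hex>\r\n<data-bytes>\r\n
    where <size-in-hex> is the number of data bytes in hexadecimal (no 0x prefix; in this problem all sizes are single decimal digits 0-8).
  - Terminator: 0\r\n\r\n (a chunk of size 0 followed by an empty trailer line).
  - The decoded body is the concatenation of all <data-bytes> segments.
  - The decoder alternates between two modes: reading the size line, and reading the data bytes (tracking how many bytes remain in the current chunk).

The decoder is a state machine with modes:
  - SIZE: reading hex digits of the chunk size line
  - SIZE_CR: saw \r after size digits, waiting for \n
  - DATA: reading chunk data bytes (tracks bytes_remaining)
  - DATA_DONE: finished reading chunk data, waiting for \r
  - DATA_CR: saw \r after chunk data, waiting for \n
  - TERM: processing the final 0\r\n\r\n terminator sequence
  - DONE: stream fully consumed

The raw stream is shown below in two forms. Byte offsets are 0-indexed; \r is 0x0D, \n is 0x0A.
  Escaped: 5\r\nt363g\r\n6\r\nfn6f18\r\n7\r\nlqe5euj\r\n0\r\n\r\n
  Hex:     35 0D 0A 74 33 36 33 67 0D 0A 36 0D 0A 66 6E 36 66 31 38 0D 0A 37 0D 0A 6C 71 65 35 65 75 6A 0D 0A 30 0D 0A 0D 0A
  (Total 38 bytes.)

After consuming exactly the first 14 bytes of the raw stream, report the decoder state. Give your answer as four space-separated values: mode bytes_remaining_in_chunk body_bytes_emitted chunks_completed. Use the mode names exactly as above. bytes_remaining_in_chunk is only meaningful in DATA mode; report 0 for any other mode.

Byte 0 = '5': mode=SIZE remaining=0 emitted=0 chunks_done=0
Byte 1 = 0x0D: mode=SIZE_CR remaining=0 emitted=0 chunks_done=0
Byte 2 = 0x0A: mode=DATA remaining=5 emitted=0 chunks_done=0
Byte 3 = 't': mode=DATA remaining=4 emitted=1 chunks_done=0
Byte 4 = '3': mode=DATA remaining=3 emitted=2 chunks_done=0
Byte 5 = '6': mode=DATA remaining=2 emitted=3 chunks_done=0
Byte 6 = '3': mode=DATA remaining=1 emitted=4 chunks_done=0
Byte 7 = 'g': mode=DATA_DONE remaining=0 emitted=5 chunks_done=0
Byte 8 = 0x0D: mode=DATA_CR remaining=0 emitted=5 chunks_done=0
Byte 9 = 0x0A: mode=SIZE remaining=0 emitted=5 chunks_done=1
Byte 10 = '6': mode=SIZE remaining=0 emitted=5 chunks_done=1
Byte 11 = 0x0D: mode=SIZE_CR remaining=0 emitted=5 chunks_done=1
Byte 12 = 0x0A: mode=DATA remaining=6 emitted=5 chunks_done=1
Byte 13 = 'f': mode=DATA remaining=5 emitted=6 chunks_done=1

Answer: DATA 5 6 1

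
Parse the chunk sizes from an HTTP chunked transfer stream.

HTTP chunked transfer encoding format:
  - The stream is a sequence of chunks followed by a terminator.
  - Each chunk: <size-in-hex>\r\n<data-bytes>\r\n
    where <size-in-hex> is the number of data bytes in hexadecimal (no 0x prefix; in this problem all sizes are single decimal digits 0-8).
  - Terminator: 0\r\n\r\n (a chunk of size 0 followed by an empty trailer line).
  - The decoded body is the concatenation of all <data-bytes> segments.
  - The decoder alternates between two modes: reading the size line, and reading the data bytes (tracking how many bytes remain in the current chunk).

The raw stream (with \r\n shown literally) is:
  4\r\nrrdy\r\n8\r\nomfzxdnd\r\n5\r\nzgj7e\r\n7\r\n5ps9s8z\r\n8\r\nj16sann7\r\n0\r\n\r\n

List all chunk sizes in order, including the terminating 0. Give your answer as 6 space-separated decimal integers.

Chunk 1: stream[0..1]='4' size=0x4=4, data at stream[3..7]='rrdy' -> body[0..4], body so far='rrdy'
Chunk 2: stream[9..10]='8' size=0x8=8, data at stream[12..20]='omfzxdnd' -> body[4..12], body so far='rrdyomfzxdnd'
Chunk 3: stream[22..23]='5' size=0x5=5, data at stream[25..30]='zgj7e' -> body[12..17], body so far='rrdyomfzxdndzgj7e'
Chunk 4: stream[32..33]='7' size=0x7=7, data at stream[35..42]='5ps9s8z' -> body[17..24], body so far='rrdyomfzxdndzgj7e5ps9s8z'
Chunk 5: stream[44..45]='8' size=0x8=8, data at stream[47..55]='j16sann7' -> body[24..32], body so far='rrdyomfzxdndzgj7e5ps9s8zj16sann7'
Chunk 6: stream[57..58]='0' size=0 (terminator). Final body='rrdyomfzxdndzgj7e5ps9s8zj16sann7' (32 bytes)

Answer: 4 8 5 7 8 0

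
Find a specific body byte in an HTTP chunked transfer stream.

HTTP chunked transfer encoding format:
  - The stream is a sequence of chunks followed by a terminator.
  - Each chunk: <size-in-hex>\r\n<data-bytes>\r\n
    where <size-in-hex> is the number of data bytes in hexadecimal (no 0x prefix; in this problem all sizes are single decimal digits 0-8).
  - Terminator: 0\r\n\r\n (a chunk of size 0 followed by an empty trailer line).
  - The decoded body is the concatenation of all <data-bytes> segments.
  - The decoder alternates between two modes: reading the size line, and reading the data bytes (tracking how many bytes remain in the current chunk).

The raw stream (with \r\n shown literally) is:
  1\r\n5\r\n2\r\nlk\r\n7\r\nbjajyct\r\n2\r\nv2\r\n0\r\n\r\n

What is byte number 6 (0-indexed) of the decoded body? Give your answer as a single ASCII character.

Answer: j

Derivation:
Chunk 1: stream[0..1]='1' size=0x1=1, data at stream[3..4]='5' -> body[0..1], body so far='5'
Chunk 2: stream[6..7]='2' size=0x2=2, data at stream[9..11]='lk' -> body[1..3], body so far='5lk'
Chunk 3: stream[13..14]='7' size=0x7=7, data at stream[16..23]='bjajyct' -> body[3..10], body so far='5lkbjajyct'
Chunk 4: stream[25..26]='2' size=0x2=2, data at stream[28..30]='v2' -> body[10..12], body so far='5lkbjajyctv2'
Chunk 5: stream[32..33]='0' size=0 (terminator). Final body='5lkbjajyctv2' (12 bytes)
Body byte 6 = 'j'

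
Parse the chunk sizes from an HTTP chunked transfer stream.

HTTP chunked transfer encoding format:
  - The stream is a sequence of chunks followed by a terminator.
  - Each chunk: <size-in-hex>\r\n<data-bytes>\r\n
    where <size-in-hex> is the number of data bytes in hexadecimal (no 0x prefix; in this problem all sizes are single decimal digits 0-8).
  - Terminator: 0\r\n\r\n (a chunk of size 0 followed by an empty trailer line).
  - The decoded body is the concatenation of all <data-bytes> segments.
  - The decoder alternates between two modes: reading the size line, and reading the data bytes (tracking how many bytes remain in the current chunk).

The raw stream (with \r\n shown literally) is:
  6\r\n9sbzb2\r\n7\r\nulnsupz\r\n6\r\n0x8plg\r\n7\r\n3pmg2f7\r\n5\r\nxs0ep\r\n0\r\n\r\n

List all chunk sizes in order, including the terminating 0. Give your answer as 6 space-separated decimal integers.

Answer: 6 7 6 7 5 0

Derivation:
Chunk 1: stream[0..1]='6' size=0x6=6, data at stream[3..9]='9sbzb2' -> body[0..6], body so far='9sbzb2'
Chunk 2: stream[11..12]='7' size=0x7=7, data at stream[14..21]='ulnsupz' -> body[6..13], body so far='9sbzb2ulnsupz'
Chunk 3: stream[23..24]='6' size=0x6=6, data at stream[26..32]='0x8plg' -> body[13..19], body so far='9sbzb2ulnsupz0x8plg'
Chunk 4: stream[34..35]='7' size=0x7=7, data at stream[37..44]='3pmg2f7' -> body[19..26], body so far='9sbzb2ulnsupz0x8plg3pmg2f7'
Chunk 5: stream[46..47]='5' size=0x5=5, data at stream[49..54]='xs0ep' -> body[26..31], body so far='9sbzb2ulnsupz0x8plg3pmg2f7xs0ep'
Chunk 6: stream[56..57]='0' size=0 (terminator). Final body='9sbzb2ulnsupz0x8plg3pmg2f7xs0ep' (31 bytes)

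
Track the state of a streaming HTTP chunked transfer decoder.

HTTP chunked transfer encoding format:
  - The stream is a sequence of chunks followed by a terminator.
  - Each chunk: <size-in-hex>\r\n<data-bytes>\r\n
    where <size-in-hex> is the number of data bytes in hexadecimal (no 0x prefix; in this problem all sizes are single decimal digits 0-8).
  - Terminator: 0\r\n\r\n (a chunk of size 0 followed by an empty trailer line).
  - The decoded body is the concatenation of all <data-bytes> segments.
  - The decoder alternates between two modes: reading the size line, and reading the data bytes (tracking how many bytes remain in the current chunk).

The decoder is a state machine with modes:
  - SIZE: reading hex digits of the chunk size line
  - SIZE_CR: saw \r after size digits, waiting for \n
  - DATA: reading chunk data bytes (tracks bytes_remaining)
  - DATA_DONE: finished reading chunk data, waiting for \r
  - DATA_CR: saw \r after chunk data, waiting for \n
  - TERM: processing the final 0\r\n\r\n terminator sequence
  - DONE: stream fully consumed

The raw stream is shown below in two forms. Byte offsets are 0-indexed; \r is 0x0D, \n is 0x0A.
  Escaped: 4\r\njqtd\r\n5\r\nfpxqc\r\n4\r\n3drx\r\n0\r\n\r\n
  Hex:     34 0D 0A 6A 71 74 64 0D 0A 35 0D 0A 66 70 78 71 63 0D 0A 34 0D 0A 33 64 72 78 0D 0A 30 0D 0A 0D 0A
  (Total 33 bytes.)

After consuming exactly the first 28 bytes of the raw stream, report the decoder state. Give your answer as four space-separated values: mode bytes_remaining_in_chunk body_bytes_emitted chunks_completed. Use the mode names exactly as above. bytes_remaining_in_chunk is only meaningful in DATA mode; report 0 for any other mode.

Answer: SIZE 0 13 3

Derivation:
Byte 0 = '4': mode=SIZE remaining=0 emitted=0 chunks_done=0
Byte 1 = 0x0D: mode=SIZE_CR remaining=0 emitted=0 chunks_done=0
Byte 2 = 0x0A: mode=DATA remaining=4 emitted=0 chunks_done=0
Byte 3 = 'j': mode=DATA remaining=3 emitted=1 chunks_done=0
Byte 4 = 'q': mode=DATA remaining=2 emitted=2 chunks_done=0
Byte 5 = 't': mode=DATA remaining=1 emitted=3 chunks_done=0
Byte 6 = 'd': mode=DATA_DONE remaining=0 emitted=4 chunks_done=0
Byte 7 = 0x0D: mode=DATA_CR remaining=0 emitted=4 chunks_done=0
Byte 8 = 0x0A: mode=SIZE remaining=0 emitted=4 chunks_done=1
Byte 9 = '5': mode=SIZE remaining=0 emitted=4 chunks_done=1
Byte 10 = 0x0D: mode=SIZE_CR remaining=0 emitted=4 chunks_done=1
Byte 11 = 0x0A: mode=DATA remaining=5 emitted=4 chunks_done=1
Byte 12 = 'f': mode=DATA remaining=4 emitted=5 chunks_done=1
Byte 13 = 'p': mode=DATA remaining=3 emitted=6 chunks_done=1
Byte 14 = 'x': mode=DATA remaining=2 emitted=7 chunks_done=1
Byte 15 = 'q': mode=DATA remaining=1 emitted=8 chunks_done=1
Byte 16 = 'c': mode=DATA_DONE remaining=0 emitted=9 chunks_done=1
Byte 17 = 0x0D: mode=DATA_CR remaining=0 emitted=9 chunks_done=1
Byte 18 = 0x0A: mode=SIZE remaining=0 emitted=9 chunks_done=2
Byte 19 = '4': mode=SIZE remaining=0 emitted=9 chunks_done=2
Byte 20 = 0x0D: mode=SIZE_CR remaining=0 emitted=9 chunks_done=2
Byte 21 = 0x0A: mode=DATA remaining=4 emitted=9 chunks_done=2
Byte 22 = '3': mode=DATA remaining=3 emitted=10 chunks_done=2
Byte 23 = 'd': mode=DATA remaining=2 emitted=11 chunks_done=2
Byte 24 = 'r': mode=DATA remaining=1 emitted=12 chunks_done=2
Byte 25 = 'x': mode=DATA_DONE remaining=0 emitted=13 chunks_done=2
Byte 26 = 0x0D: mode=DATA_CR remaining=0 emitted=13 chunks_done=2
Byte 27 = 0x0A: mode=SIZE remaining=0 emitted=13 chunks_done=3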